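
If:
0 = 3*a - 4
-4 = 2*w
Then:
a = 4/3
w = -2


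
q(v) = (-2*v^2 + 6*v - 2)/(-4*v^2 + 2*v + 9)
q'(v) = (6 - 4*v)/(-4*v^2 + 2*v + 9) + (8*v - 2)*(-2*v^2 + 6*v - 2)/(-4*v^2 + 2*v + 9)^2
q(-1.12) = -6.44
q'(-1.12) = 46.55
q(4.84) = 0.26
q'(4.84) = 0.05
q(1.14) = 0.37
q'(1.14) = 0.67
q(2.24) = -0.21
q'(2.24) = 0.96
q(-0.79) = -1.62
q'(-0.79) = 4.60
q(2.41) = -0.09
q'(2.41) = 0.55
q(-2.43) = 1.46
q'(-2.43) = 0.80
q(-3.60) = 0.99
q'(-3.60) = 0.20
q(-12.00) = 0.61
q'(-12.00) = 0.01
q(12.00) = 0.40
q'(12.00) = 0.01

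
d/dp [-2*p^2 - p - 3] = -4*p - 1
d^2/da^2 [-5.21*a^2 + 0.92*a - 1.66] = -10.4200000000000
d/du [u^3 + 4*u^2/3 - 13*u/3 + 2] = 3*u^2 + 8*u/3 - 13/3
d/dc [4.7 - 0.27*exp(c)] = -0.27*exp(c)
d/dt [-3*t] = -3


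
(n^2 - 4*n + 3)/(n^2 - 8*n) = (n^2 - 4*n + 3)/(n*(n - 8))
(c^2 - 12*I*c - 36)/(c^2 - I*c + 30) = (c - 6*I)/(c + 5*I)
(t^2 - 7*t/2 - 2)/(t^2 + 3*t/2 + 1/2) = (t - 4)/(t + 1)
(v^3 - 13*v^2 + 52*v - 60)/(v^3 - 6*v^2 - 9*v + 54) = (v^2 - 7*v + 10)/(v^2 - 9)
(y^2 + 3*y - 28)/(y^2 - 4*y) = (y + 7)/y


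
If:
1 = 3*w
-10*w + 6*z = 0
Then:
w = 1/3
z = 5/9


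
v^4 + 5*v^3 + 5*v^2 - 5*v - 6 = (v - 1)*(v + 1)*(v + 2)*(v + 3)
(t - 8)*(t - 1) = t^2 - 9*t + 8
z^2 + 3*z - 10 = (z - 2)*(z + 5)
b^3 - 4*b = b*(b - 2)*(b + 2)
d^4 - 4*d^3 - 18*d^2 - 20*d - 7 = (d - 7)*(d + 1)^3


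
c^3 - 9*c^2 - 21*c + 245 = (c - 7)^2*(c + 5)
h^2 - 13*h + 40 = (h - 8)*(h - 5)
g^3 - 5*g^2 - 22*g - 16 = (g - 8)*(g + 1)*(g + 2)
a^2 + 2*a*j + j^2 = (a + j)^2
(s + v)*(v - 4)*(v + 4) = s*v^2 - 16*s + v^3 - 16*v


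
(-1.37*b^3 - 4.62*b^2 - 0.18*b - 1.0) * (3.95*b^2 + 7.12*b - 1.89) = -5.4115*b^5 - 28.0034*b^4 - 31.0161*b^3 + 3.5002*b^2 - 6.7798*b + 1.89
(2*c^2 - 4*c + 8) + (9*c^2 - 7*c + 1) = 11*c^2 - 11*c + 9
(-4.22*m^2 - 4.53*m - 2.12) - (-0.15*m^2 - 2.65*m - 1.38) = -4.07*m^2 - 1.88*m - 0.74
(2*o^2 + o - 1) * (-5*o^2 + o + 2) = -10*o^4 - 3*o^3 + 10*o^2 + o - 2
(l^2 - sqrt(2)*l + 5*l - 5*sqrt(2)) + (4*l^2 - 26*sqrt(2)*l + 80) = 5*l^2 - 27*sqrt(2)*l + 5*l - 5*sqrt(2) + 80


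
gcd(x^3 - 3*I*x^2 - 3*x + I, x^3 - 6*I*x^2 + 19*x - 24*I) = x - I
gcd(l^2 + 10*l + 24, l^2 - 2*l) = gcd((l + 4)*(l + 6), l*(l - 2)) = 1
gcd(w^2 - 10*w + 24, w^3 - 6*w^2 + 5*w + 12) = w - 4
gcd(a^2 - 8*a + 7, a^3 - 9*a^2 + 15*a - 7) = a^2 - 8*a + 7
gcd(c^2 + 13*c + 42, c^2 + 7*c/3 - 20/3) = 1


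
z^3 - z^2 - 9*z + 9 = (z - 3)*(z - 1)*(z + 3)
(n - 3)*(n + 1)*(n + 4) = n^3 + 2*n^2 - 11*n - 12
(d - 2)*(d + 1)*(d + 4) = d^3 + 3*d^2 - 6*d - 8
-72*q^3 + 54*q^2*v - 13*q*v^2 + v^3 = (-6*q + v)*(-4*q + v)*(-3*q + v)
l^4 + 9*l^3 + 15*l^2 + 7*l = l*(l + 1)^2*(l + 7)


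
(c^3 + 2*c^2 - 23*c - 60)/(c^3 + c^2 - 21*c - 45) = (c + 4)/(c + 3)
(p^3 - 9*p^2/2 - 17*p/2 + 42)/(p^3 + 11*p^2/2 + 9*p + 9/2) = (2*p^2 - 15*p + 28)/(2*p^2 + 5*p + 3)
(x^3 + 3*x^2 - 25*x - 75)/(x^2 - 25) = x + 3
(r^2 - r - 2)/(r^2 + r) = (r - 2)/r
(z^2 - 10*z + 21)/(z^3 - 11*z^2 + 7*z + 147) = (z - 3)/(z^2 - 4*z - 21)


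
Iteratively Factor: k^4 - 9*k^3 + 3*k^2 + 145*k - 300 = (k - 3)*(k^3 - 6*k^2 - 15*k + 100) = (k - 5)*(k - 3)*(k^2 - k - 20) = (k - 5)^2*(k - 3)*(k + 4)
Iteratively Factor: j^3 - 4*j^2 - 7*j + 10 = (j - 1)*(j^2 - 3*j - 10) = (j - 5)*(j - 1)*(j + 2)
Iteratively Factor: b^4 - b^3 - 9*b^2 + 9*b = (b - 3)*(b^3 + 2*b^2 - 3*b) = (b - 3)*(b - 1)*(b^2 + 3*b) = b*(b - 3)*(b - 1)*(b + 3)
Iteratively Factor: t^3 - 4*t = (t + 2)*(t^2 - 2*t) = t*(t + 2)*(t - 2)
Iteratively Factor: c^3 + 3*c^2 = (c)*(c^2 + 3*c) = c^2*(c + 3)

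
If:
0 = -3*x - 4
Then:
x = -4/3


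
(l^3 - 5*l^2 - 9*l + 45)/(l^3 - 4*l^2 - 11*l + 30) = (l - 3)/(l - 2)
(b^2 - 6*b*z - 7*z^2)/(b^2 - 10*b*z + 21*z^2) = (-b - z)/(-b + 3*z)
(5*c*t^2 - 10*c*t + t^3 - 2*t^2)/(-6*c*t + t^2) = (-5*c*t + 10*c - t^2 + 2*t)/(6*c - t)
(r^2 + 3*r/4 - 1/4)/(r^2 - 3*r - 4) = (r - 1/4)/(r - 4)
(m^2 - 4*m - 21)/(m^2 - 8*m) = (m^2 - 4*m - 21)/(m*(m - 8))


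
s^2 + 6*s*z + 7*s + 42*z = (s + 7)*(s + 6*z)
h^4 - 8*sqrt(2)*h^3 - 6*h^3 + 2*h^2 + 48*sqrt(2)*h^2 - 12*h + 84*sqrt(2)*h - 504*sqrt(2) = (h - 6)*(h - 7*sqrt(2))*(h - 3*sqrt(2))*(h + 2*sqrt(2))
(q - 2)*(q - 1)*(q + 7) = q^3 + 4*q^2 - 19*q + 14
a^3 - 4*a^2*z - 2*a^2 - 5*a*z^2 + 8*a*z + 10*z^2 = (a - 2)*(a - 5*z)*(a + z)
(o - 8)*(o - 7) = o^2 - 15*o + 56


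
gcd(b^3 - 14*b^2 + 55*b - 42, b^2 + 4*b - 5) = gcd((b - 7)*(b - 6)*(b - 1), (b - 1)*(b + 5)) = b - 1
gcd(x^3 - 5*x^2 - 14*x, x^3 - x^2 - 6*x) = x^2 + 2*x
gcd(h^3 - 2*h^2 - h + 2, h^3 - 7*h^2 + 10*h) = h - 2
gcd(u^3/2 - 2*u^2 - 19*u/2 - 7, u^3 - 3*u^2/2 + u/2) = 1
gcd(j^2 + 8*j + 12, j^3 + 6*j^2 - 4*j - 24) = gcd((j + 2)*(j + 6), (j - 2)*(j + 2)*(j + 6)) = j^2 + 8*j + 12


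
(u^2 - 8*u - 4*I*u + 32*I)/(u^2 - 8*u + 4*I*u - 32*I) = (u - 4*I)/(u + 4*I)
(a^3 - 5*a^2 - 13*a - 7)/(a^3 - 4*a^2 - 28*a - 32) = (-a^3 + 5*a^2 + 13*a + 7)/(-a^3 + 4*a^2 + 28*a + 32)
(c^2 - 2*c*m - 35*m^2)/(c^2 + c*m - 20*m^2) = (c - 7*m)/(c - 4*m)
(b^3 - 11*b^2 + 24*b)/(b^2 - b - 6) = b*(b - 8)/(b + 2)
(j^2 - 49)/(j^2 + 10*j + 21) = (j - 7)/(j + 3)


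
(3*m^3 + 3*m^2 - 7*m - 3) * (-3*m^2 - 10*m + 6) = -9*m^5 - 39*m^4 + 9*m^3 + 97*m^2 - 12*m - 18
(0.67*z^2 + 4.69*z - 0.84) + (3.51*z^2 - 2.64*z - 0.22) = 4.18*z^2 + 2.05*z - 1.06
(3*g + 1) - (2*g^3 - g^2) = -2*g^3 + g^2 + 3*g + 1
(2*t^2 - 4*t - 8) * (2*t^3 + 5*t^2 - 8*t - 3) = 4*t^5 + 2*t^4 - 52*t^3 - 14*t^2 + 76*t + 24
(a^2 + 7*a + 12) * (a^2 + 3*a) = a^4 + 10*a^3 + 33*a^2 + 36*a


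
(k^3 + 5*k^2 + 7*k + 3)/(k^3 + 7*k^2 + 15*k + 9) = (k + 1)/(k + 3)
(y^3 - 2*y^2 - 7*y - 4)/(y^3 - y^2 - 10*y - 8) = (y + 1)/(y + 2)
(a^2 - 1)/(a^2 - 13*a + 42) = (a^2 - 1)/(a^2 - 13*a + 42)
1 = 1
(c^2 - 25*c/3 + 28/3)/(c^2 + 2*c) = (3*c^2 - 25*c + 28)/(3*c*(c + 2))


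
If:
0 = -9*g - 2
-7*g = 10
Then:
No Solution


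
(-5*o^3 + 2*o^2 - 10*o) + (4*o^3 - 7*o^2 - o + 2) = -o^3 - 5*o^2 - 11*o + 2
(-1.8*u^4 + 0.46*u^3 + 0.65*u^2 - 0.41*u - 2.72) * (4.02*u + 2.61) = -7.236*u^5 - 2.8488*u^4 + 3.8136*u^3 + 0.0483000000000002*u^2 - 12.0045*u - 7.0992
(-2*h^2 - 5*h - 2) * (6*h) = -12*h^3 - 30*h^2 - 12*h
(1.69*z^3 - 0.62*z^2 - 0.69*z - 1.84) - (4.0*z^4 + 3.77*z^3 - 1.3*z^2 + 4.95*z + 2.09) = -4.0*z^4 - 2.08*z^3 + 0.68*z^2 - 5.64*z - 3.93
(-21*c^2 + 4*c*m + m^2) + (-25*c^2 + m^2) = -46*c^2 + 4*c*m + 2*m^2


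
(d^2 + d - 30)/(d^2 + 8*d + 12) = (d - 5)/(d + 2)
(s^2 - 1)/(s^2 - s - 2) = (s - 1)/(s - 2)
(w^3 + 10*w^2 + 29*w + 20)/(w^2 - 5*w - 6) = (w^2 + 9*w + 20)/(w - 6)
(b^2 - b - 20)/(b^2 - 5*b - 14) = (-b^2 + b + 20)/(-b^2 + 5*b + 14)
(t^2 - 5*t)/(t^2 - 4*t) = (t - 5)/(t - 4)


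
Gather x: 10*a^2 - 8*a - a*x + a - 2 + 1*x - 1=10*a^2 - 7*a + x*(1 - a) - 3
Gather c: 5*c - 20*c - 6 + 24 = 18 - 15*c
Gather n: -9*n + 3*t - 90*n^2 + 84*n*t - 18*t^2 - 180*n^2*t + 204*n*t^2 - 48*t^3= n^2*(-180*t - 90) + n*(204*t^2 + 84*t - 9) - 48*t^3 - 18*t^2 + 3*t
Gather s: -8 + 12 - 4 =0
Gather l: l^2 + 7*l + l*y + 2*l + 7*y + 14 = l^2 + l*(y + 9) + 7*y + 14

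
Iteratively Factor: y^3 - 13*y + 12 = (y + 4)*(y^2 - 4*y + 3) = (y - 1)*(y + 4)*(y - 3)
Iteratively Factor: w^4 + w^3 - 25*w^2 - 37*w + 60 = (w + 3)*(w^3 - 2*w^2 - 19*w + 20) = (w - 5)*(w + 3)*(w^2 + 3*w - 4) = (w - 5)*(w - 1)*(w + 3)*(w + 4)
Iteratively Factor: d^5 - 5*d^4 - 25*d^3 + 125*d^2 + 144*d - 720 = (d - 5)*(d^4 - 25*d^2 + 144) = (d - 5)*(d - 4)*(d^3 + 4*d^2 - 9*d - 36) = (d - 5)*(d - 4)*(d - 3)*(d^2 + 7*d + 12) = (d - 5)*(d - 4)*(d - 3)*(d + 4)*(d + 3)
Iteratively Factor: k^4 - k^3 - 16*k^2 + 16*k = (k)*(k^3 - k^2 - 16*k + 16) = k*(k - 1)*(k^2 - 16) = k*(k - 1)*(k + 4)*(k - 4)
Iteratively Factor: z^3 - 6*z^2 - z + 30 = (z - 3)*(z^2 - 3*z - 10) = (z - 3)*(z + 2)*(z - 5)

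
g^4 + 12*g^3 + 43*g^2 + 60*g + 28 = (g + 1)*(g + 2)^2*(g + 7)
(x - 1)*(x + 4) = x^2 + 3*x - 4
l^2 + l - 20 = (l - 4)*(l + 5)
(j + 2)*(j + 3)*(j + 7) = j^3 + 12*j^2 + 41*j + 42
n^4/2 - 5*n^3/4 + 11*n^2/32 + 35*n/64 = n*(n/2 + 1/4)*(n - 7/4)*(n - 5/4)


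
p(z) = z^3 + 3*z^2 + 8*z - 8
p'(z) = 3*z^2 + 6*z + 8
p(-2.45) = -24.30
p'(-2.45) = 11.31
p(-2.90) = -30.36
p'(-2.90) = 15.83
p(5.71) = 321.66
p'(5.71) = 140.07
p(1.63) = 17.34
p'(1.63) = 25.75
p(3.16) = 78.79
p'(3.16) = 56.92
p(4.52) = 181.80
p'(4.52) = 96.41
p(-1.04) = -14.20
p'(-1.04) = 5.00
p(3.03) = 71.60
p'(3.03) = 53.72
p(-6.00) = -164.00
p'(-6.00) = 80.00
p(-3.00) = -32.00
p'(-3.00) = 17.00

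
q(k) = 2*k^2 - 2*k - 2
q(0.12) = -2.21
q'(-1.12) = -6.48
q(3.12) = 11.23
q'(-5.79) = -25.16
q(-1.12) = 2.75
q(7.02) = 82.52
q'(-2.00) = -10.00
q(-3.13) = 23.85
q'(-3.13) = -14.52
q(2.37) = 4.49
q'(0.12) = -1.52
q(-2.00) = 10.00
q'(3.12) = 10.48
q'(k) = 4*k - 2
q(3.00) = 10.00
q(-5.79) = 76.63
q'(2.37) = 7.48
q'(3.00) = 10.00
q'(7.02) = 26.08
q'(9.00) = 34.00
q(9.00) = 142.00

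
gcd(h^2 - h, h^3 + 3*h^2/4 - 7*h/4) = h^2 - h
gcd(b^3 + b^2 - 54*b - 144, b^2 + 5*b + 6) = b + 3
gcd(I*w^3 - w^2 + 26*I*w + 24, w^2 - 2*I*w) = 1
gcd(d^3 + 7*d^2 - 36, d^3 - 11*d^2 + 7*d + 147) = d + 3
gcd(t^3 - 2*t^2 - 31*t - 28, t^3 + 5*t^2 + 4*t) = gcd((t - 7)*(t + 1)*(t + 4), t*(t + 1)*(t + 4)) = t^2 + 5*t + 4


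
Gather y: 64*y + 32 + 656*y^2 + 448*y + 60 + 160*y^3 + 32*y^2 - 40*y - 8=160*y^3 + 688*y^2 + 472*y + 84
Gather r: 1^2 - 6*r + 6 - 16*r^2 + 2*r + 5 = -16*r^2 - 4*r + 12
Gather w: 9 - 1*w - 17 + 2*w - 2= w - 10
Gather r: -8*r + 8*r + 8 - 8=0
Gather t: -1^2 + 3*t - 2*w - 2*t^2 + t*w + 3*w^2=-2*t^2 + t*(w + 3) + 3*w^2 - 2*w - 1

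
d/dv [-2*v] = -2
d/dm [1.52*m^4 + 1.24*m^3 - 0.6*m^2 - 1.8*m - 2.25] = 6.08*m^3 + 3.72*m^2 - 1.2*m - 1.8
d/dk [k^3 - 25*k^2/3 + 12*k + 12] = 3*k^2 - 50*k/3 + 12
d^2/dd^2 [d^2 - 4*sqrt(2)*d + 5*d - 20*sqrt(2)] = 2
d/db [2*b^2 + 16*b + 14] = 4*b + 16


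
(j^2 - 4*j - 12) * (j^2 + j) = j^4 - 3*j^3 - 16*j^2 - 12*j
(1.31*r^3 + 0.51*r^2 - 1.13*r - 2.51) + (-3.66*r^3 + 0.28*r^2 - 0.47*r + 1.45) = -2.35*r^3 + 0.79*r^2 - 1.6*r - 1.06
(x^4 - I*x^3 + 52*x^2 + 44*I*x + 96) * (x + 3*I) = x^5 + 2*I*x^4 + 55*x^3 + 200*I*x^2 - 36*x + 288*I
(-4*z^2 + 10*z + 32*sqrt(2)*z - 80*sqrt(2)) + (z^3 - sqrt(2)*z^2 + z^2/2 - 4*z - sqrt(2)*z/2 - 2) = z^3 - 7*z^2/2 - sqrt(2)*z^2 + 6*z + 63*sqrt(2)*z/2 - 80*sqrt(2) - 2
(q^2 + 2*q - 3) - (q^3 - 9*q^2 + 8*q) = -q^3 + 10*q^2 - 6*q - 3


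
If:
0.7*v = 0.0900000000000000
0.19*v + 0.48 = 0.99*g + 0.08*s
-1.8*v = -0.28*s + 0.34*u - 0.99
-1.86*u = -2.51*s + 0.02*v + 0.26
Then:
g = 0.15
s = 4.51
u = 5.95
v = 0.13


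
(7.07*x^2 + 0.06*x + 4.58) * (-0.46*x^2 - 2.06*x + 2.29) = -3.2522*x^4 - 14.5918*x^3 + 13.9599*x^2 - 9.2974*x + 10.4882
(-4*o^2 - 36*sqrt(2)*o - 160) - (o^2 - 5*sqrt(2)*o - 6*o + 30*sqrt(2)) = -5*o^2 - 31*sqrt(2)*o + 6*o - 160 - 30*sqrt(2)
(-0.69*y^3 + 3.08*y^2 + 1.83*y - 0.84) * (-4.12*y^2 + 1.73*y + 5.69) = 2.8428*y^5 - 13.8833*y^4 - 6.1373*y^3 + 24.1519*y^2 + 8.9595*y - 4.7796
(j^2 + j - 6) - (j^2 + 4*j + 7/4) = -3*j - 31/4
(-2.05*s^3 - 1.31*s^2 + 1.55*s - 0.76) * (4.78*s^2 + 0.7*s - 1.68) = -9.799*s^5 - 7.6968*s^4 + 9.936*s^3 - 0.347*s^2 - 3.136*s + 1.2768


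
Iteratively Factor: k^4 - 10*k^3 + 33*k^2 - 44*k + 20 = (k - 2)*(k^3 - 8*k^2 + 17*k - 10) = (k - 5)*(k - 2)*(k^2 - 3*k + 2) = (k - 5)*(k - 2)^2*(k - 1)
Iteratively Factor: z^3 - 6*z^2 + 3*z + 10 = (z + 1)*(z^2 - 7*z + 10) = (z - 5)*(z + 1)*(z - 2)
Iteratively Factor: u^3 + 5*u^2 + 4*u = (u + 1)*(u^2 + 4*u) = u*(u + 1)*(u + 4)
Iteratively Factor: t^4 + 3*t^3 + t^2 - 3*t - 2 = (t + 2)*(t^3 + t^2 - t - 1) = (t + 1)*(t + 2)*(t^2 - 1) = (t + 1)^2*(t + 2)*(t - 1)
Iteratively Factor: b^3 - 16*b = (b - 4)*(b^2 + 4*b) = (b - 4)*(b + 4)*(b)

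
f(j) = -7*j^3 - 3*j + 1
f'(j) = -21*j^2 - 3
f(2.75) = -152.83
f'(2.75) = -161.81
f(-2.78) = 159.73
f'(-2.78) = -165.30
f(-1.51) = 29.63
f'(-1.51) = -50.88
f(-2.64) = 137.72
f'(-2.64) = -149.36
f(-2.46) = 112.59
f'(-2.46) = -130.08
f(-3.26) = 253.30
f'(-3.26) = -226.18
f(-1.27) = 19.15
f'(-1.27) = -36.87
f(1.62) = -33.62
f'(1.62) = -58.11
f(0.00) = 1.00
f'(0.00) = -3.00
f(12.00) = -12131.00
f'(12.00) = -3027.00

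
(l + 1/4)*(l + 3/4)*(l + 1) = l^3 + 2*l^2 + 19*l/16 + 3/16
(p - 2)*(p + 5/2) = p^2 + p/2 - 5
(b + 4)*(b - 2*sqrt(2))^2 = b^3 - 4*sqrt(2)*b^2 + 4*b^2 - 16*sqrt(2)*b + 8*b + 32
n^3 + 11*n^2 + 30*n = n*(n + 5)*(n + 6)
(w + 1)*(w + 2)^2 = w^3 + 5*w^2 + 8*w + 4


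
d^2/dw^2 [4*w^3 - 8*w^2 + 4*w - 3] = 24*w - 16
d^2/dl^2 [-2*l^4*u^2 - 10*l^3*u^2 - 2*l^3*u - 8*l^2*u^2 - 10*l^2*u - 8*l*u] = 4*u*(-6*l^2*u - 15*l*u - 3*l - 4*u - 5)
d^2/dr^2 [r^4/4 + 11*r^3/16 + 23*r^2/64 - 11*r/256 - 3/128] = 3*r^2 + 33*r/8 + 23/32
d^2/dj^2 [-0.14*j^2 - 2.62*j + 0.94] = -0.280000000000000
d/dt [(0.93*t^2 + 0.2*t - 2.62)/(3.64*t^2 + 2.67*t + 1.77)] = (1.7551*t^2 + 22.3658*t + 7.3494)/(13.2496*t^4 + 19.4376*t^3 + 20.0145*t^2 + 9.4518*t + 3.1329)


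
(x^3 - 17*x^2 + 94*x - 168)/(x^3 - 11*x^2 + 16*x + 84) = (x - 4)/(x + 2)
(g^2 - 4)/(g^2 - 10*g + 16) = (g + 2)/(g - 8)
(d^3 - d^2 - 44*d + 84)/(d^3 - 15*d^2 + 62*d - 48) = (d^2 + 5*d - 14)/(d^2 - 9*d + 8)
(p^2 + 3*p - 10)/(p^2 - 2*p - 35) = (p - 2)/(p - 7)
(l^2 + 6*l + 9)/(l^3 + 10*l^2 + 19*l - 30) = (l^2 + 6*l + 9)/(l^3 + 10*l^2 + 19*l - 30)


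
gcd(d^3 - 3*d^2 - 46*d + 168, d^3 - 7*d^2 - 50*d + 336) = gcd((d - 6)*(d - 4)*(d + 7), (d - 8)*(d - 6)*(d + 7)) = d^2 + d - 42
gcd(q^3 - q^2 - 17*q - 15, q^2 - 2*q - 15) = q^2 - 2*q - 15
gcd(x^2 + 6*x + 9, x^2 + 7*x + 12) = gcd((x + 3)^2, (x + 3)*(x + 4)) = x + 3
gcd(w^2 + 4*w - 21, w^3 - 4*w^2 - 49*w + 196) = w + 7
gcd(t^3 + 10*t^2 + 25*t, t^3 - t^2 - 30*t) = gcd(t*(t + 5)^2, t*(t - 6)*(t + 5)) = t^2 + 5*t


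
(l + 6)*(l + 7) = l^2 + 13*l + 42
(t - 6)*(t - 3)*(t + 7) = t^3 - 2*t^2 - 45*t + 126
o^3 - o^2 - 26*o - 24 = (o - 6)*(o + 1)*(o + 4)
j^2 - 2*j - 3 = (j - 3)*(j + 1)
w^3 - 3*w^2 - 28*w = w*(w - 7)*(w + 4)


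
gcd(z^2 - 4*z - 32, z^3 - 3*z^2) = 1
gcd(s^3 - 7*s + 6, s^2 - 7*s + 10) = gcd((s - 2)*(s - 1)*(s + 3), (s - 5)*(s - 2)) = s - 2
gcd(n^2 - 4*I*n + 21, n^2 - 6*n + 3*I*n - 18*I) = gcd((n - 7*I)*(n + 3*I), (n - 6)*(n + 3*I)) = n + 3*I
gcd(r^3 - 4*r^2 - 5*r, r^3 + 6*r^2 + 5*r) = r^2 + r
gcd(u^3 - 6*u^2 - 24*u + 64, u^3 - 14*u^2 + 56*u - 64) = u^2 - 10*u + 16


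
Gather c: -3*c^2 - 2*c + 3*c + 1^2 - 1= -3*c^2 + c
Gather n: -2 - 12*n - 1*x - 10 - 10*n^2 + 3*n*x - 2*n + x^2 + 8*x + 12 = -10*n^2 + n*(3*x - 14) + x^2 + 7*x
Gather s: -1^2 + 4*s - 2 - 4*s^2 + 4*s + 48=-4*s^2 + 8*s + 45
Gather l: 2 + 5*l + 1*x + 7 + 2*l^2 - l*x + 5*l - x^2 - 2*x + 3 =2*l^2 + l*(10 - x) - x^2 - x + 12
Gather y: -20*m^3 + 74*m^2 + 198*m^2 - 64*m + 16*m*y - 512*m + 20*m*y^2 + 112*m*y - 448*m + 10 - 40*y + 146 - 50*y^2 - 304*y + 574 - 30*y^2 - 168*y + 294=-20*m^3 + 272*m^2 - 1024*m + y^2*(20*m - 80) + y*(128*m - 512) + 1024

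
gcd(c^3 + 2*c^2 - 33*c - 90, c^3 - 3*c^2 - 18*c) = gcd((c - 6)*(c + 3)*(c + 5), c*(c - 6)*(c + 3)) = c^2 - 3*c - 18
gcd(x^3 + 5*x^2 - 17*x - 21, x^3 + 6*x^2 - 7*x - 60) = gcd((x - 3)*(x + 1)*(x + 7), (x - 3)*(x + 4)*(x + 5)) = x - 3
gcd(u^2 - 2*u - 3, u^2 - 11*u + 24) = u - 3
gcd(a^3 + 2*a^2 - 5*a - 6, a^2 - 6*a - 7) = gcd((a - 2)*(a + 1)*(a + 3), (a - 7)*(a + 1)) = a + 1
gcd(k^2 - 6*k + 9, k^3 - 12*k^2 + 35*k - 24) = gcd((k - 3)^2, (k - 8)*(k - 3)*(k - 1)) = k - 3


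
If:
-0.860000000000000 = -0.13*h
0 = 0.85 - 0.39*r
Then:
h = 6.62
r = 2.18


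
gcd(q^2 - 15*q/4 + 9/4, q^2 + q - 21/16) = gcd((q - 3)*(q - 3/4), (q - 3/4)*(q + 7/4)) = q - 3/4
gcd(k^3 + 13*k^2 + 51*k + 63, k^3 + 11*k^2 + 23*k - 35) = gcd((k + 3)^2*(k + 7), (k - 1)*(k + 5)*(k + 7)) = k + 7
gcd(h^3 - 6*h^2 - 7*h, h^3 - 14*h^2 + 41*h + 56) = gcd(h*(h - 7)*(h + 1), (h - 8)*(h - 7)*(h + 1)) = h^2 - 6*h - 7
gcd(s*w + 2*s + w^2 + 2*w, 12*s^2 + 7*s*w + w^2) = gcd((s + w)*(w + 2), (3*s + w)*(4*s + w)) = 1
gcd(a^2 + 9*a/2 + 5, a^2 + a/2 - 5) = a + 5/2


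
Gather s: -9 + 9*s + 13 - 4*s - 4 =5*s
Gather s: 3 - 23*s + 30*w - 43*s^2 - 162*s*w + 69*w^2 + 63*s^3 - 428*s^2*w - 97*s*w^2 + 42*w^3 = 63*s^3 + s^2*(-428*w - 43) + s*(-97*w^2 - 162*w - 23) + 42*w^3 + 69*w^2 + 30*w + 3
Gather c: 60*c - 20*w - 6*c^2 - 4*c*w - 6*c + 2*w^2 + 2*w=-6*c^2 + c*(54 - 4*w) + 2*w^2 - 18*w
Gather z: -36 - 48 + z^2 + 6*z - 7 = z^2 + 6*z - 91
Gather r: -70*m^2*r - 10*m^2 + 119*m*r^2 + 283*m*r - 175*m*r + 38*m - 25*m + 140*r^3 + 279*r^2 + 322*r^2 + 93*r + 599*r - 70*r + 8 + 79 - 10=-10*m^2 + 13*m + 140*r^3 + r^2*(119*m + 601) + r*(-70*m^2 + 108*m + 622) + 77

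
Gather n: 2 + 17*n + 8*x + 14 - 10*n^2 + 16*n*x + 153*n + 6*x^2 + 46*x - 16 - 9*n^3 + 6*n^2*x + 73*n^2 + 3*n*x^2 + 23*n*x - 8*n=-9*n^3 + n^2*(6*x + 63) + n*(3*x^2 + 39*x + 162) + 6*x^2 + 54*x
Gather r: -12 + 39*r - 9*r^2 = -9*r^2 + 39*r - 12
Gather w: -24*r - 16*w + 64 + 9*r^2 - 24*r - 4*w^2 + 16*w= 9*r^2 - 48*r - 4*w^2 + 64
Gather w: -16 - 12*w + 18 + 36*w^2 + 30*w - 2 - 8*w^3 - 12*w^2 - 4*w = -8*w^3 + 24*w^2 + 14*w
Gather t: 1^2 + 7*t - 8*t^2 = -8*t^2 + 7*t + 1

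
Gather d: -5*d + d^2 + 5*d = d^2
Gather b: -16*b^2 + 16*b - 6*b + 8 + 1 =-16*b^2 + 10*b + 9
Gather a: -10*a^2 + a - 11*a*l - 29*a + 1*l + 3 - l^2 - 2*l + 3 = -10*a^2 + a*(-11*l - 28) - l^2 - l + 6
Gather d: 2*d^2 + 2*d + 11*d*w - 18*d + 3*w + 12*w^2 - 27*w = 2*d^2 + d*(11*w - 16) + 12*w^2 - 24*w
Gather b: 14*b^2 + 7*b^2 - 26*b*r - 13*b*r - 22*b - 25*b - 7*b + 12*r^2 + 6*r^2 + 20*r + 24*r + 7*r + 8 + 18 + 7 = 21*b^2 + b*(-39*r - 54) + 18*r^2 + 51*r + 33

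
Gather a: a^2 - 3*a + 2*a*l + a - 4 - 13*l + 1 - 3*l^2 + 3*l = a^2 + a*(2*l - 2) - 3*l^2 - 10*l - 3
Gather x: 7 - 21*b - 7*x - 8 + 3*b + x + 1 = -18*b - 6*x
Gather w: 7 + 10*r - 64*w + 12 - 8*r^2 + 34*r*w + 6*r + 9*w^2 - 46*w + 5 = -8*r^2 + 16*r + 9*w^2 + w*(34*r - 110) + 24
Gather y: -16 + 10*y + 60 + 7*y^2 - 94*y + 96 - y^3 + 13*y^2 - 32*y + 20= -y^3 + 20*y^2 - 116*y + 160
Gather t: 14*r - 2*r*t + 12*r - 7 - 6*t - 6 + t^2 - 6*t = 26*r + t^2 + t*(-2*r - 12) - 13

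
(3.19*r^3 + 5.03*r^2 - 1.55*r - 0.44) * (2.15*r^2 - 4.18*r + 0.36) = 6.8585*r^5 - 2.5197*r^4 - 23.2095*r^3 + 7.3438*r^2 + 1.2812*r - 0.1584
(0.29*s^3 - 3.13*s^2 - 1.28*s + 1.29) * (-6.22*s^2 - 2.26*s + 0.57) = -1.8038*s^5 + 18.8132*s^4 + 15.2007*s^3 - 6.9151*s^2 - 3.645*s + 0.7353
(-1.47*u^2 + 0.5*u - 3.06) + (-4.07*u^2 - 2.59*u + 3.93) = -5.54*u^2 - 2.09*u + 0.87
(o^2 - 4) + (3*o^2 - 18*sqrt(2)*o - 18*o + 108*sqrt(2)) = 4*o^2 - 18*sqrt(2)*o - 18*o - 4 + 108*sqrt(2)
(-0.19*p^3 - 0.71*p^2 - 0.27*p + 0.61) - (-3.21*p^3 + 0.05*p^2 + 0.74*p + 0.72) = 3.02*p^3 - 0.76*p^2 - 1.01*p - 0.11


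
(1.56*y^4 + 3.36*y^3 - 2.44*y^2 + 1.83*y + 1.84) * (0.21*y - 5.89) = 0.3276*y^5 - 8.4828*y^4 - 20.3028*y^3 + 14.7559*y^2 - 10.3923*y - 10.8376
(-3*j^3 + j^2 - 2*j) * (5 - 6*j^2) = 18*j^5 - 6*j^4 - 3*j^3 + 5*j^2 - 10*j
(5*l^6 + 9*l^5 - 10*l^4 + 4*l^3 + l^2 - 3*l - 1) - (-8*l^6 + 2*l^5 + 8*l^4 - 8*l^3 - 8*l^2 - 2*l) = 13*l^6 + 7*l^5 - 18*l^4 + 12*l^3 + 9*l^2 - l - 1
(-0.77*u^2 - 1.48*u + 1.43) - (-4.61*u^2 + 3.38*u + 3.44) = 3.84*u^2 - 4.86*u - 2.01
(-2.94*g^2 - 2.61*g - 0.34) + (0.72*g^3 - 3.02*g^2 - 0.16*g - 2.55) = 0.72*g^3 - 5.96*g^2 - 2.77*g - 2.89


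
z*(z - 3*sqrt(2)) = z^2 - 3*sqrt(2)*z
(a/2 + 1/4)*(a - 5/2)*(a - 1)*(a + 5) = a^4/2 + a^3 - 57*a^2/8 + 5*a/2 + 25/8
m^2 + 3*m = m*(m + 3)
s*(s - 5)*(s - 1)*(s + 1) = s^4 - 5*s^3 - s^2 + 5*s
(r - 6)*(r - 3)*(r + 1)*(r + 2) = r^4 - 6*r^3 - 7*r^2 + 36*r + 36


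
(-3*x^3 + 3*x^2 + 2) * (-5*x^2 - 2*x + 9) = 15*x^5 - 9*x^4 - 33*x^3 + 17*x^2 - 4*x + 18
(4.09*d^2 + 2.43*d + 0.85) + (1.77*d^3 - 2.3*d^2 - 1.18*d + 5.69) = 1.77*d^3 + 1.79*d^2 + 1.25*d + 6.54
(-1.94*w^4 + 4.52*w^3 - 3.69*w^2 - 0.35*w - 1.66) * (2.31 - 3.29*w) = 6.3826*w^5 - 19.3522*w^4 + 22.5813*w^3 - 7.3724*w^2 + 4.6529*w - 3.8346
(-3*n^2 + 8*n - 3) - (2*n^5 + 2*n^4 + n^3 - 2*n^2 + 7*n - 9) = -2*n^5 - 2*n^4 - n^3 - n^2 + n + 6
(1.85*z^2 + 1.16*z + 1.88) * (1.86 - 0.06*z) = -0.111*z^3 + 3.3714*z^2 + 2.0448*z + 3.4968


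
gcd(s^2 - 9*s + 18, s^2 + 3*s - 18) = s - 3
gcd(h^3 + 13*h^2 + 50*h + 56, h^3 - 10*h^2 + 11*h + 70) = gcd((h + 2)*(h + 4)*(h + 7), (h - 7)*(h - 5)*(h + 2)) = h + 2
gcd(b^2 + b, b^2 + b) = b^2 + b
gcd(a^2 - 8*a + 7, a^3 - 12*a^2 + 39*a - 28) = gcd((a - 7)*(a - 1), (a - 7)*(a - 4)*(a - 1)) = a^2 - 8*a + 7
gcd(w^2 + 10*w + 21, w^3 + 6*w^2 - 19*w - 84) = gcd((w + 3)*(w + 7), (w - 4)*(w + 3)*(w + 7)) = w^2 + 10*w + 21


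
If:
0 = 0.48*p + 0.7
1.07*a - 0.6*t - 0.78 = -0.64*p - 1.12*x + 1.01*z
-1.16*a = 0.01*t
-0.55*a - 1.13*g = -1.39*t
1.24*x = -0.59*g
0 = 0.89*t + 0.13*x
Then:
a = 0.00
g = 0.00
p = -1.46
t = 0.00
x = 0.00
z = -1.70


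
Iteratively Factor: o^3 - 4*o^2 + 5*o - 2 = (o - 1)*(o^2 - 3*o + 2) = (o - 1)^2*(o - 2)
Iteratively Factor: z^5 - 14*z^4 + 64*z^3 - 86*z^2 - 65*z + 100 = (z - 1)*(z^4 - 13*z^3 + 51*z^2 - 35*z - 100) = (z - 4)*(z - 1)*(z^3 - 9*z^2 + 15*z + 25) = (z - 4)*(z - 1)*(z + 1)*(z^2 - 10*z + 25) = (z - 5)*(z - 4)*(z - 1)*(z + 1)*(z - 5)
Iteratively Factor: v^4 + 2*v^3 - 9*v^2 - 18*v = (v + 2)*(v^3 - 9*v) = v*(v + 2)*(v^2 - 9) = v*(v - 3)*(v + 2)*(v + 3)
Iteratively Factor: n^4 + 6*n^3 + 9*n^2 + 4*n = (n)*(n^3 + 6*n^2 + 9*n + 4) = n*(n + 1)*(n^2 + 5*n + 4) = n*(n + 1)*(n + 4)*(n + 1)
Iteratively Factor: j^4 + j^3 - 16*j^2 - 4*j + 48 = (j - 2)*(j^3 + 3*j^2 - 10*j - 24) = (j - 2)*(j + 4)*(j^2 - j - 6) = (j - 2)*(j + 2)*(j + 4)*(j - 3)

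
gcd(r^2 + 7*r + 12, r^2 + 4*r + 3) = r + 3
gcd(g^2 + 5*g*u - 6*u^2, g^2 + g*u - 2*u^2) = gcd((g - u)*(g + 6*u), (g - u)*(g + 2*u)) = -g + u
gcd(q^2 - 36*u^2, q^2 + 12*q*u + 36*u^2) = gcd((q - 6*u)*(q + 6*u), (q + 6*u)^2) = q + 6*u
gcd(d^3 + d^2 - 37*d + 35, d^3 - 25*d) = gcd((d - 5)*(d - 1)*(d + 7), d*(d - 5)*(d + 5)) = d - 5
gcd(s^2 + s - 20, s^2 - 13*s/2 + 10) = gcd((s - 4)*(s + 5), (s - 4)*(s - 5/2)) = s - 4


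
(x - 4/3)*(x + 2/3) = x^2 - 2*x/3 - 8/9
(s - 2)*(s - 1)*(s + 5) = s^3 + 2*s^2 - 13*s + 10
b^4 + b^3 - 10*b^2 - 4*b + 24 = (b - 2)^2*(b + 2)*(b + 3)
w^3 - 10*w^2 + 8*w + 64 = (w - 8)*(w - 4)*(w + 2)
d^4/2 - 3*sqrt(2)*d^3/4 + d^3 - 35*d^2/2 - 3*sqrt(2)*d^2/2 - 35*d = d*(d/2 + 1)*(d - 5*sqrt(2))*(d + 7*sqrt(2)/2)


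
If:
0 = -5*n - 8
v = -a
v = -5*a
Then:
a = 0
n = -8/5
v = 0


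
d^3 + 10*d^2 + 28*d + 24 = (d + 2)^2*(d + 6)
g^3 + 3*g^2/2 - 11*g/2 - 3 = (g - 2)*(g + 1/2)*(g + 3)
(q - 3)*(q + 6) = q^2 + 3*q - 18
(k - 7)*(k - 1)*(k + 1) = k^3 - 7*k^2 - k + 7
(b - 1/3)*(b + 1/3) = b^2 - 1/9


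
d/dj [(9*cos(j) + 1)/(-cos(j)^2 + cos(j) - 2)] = (9*sin(j)^2 - 2*cos(j) + 10)*sin(j)/(sin(j)^2 + cos(j) - 3)^2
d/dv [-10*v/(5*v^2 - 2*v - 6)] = 10*(5*v^2 + 6)/(25*v^4 - 20*v^3 - 56*v^2 + 24*v + 36)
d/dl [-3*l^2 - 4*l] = -6*l - 4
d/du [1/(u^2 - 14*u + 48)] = 2*(7 - u)/(u^2 - 14*u + 48)^2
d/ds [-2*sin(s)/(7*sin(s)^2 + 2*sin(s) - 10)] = 2*(7*sin(s)^2 + 10)*cos(s)/(7*sin(s)^2 + 2*sin(s) - 10)^2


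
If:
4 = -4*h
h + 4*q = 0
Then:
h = -1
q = 1/4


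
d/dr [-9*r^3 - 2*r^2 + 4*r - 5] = -27*r^2 - 4*r + 4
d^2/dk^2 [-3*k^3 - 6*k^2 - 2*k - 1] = -18*k - 12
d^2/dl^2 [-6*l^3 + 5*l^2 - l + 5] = 10 - 36*l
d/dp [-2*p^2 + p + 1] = 1 - 4*p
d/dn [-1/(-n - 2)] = -1/(n + 2)^2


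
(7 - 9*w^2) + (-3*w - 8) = -9*w^2 - 3*w - 1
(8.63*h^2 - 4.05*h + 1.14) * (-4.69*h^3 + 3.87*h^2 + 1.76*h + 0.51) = -40.4747*h^5 + 52.3926*h^4 - 5.8313*h^3 + 1.6851*h^2 - 0.0591000000000004*h + 0.5814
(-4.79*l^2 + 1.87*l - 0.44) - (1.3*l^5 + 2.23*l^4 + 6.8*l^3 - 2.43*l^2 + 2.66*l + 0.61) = -1.3*l^5 - 2.23*l^4 - 6.8*l^3 - 2.36*l^2 - 0.79*l - 1.05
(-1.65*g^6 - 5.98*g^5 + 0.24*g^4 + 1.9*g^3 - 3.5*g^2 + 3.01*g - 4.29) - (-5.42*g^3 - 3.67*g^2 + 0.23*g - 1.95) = -1.65*g^6 - 5.98*g^5 + 0.24*g^4 + 7.32*g^3 + 0.17*g^2 + 2.78*g - 2.34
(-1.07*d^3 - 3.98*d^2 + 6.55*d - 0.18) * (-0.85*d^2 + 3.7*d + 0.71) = 0.9095*d^5 - 0.576000000000001*d^4 - 21.0532*d^3 + 21.5622*d^2 + 3.9845*d - 0.1278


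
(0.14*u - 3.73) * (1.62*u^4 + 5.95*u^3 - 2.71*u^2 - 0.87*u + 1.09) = 0.2268*u^5 - 5.2096*u^4 - 22.5729*u^3 + 9.9865*u^2 + 3.3977*u - 4.0657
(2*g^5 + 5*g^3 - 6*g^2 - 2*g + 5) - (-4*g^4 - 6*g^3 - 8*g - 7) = 2*g^5 + 4*g^4 + 11*g^3 - 6*g^2 + 6*g + 12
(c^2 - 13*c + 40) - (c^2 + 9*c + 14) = 26 - 22*c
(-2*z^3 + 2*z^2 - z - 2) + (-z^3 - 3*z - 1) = -3*z^3 + 2*z^2 - 4*z - 3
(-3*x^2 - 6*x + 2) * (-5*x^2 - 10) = 15*x^4 + 30*x^3 + 20*x^2 + 60*x - 20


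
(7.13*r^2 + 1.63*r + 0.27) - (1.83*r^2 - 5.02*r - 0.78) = 5.3*r^2 + 6.65*r + 1.05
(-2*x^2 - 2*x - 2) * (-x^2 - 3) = 2*x^4 + 2*x^3 + 8*x^2 + 6*x + 6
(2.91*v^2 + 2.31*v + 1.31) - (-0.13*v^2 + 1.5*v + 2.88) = 3.04*v^2 + 0.81*v - 1.57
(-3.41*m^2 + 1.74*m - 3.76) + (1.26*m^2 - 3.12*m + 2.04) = -2.15*m^2 - 1.38*m - 1.72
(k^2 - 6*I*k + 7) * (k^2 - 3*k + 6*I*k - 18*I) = k^4 - 3*k^3 + 43*k^2 - 129*k + 42*I*k - 126*I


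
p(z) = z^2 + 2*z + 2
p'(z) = 2*z + 2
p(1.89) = 9.35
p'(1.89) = 5.78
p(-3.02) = 5.08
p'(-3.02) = -4.04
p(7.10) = 66.61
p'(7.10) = 16.20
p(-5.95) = 25.50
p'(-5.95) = -9.90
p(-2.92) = 4.69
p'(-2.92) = -3.84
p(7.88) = 79.85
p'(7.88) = 17.76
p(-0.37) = 1.40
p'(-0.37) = 1.26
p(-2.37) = 2.88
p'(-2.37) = -2.74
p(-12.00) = 122.00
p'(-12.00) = -22.00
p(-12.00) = 122.00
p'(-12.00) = -22.00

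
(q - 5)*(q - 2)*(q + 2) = q^3 - 5*q^2 - 4*q + 20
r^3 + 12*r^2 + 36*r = r*(r + 6)^2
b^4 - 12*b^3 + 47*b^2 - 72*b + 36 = (b - 6)*(b - 3)*(b - 2)*(b - 1)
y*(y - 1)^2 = y^3 - 2*y^2 + y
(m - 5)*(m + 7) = m^2 + 2*m - 35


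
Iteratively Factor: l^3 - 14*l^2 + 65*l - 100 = (l - 4)*(l^2 - 10*l + 25) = (l - 5)*(l - 4)*(l - 5)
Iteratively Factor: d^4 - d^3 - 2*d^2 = (d)*(d^3 - d^2 - 2*d) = d*(d + 1)*(d^2 - 2*d) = d*(d - 2)*(d + 1)*(d)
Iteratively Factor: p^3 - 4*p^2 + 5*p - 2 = (p - 2)*(p^2 - 2*p + 1) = (p - 2)*(p - 1)*(p - 1)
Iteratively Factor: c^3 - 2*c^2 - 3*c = (c)*(c^2 - 2*c - 3) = c*(c + 1)*(c - 3)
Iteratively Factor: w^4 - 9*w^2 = (w)*(w^3 - 9*w) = w*(w - 3)*(w^2 + 3*w) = w^2*(w - 3)*(w + 3)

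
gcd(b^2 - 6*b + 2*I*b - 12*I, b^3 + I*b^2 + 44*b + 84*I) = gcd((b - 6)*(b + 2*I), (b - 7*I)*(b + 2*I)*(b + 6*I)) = b + 2*I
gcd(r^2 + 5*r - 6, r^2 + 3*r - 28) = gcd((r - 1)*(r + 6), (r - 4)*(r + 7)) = 1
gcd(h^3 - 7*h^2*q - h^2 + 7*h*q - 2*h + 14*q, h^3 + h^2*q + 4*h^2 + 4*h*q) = 1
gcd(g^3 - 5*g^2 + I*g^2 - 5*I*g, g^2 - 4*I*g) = g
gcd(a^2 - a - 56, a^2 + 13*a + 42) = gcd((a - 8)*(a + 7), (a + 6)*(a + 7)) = a + 7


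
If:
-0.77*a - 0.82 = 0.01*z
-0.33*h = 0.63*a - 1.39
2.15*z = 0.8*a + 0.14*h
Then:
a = -1.07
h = 6.25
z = 0.01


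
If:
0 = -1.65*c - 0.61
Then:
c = -0.37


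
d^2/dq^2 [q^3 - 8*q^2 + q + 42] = 6*q - 16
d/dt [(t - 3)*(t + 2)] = 2*t - 1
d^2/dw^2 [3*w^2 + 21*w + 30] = 6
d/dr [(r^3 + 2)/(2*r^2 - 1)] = r*(2*r^3 - 3*r - 8)/(4*r^4 - 4*r^2 + 1)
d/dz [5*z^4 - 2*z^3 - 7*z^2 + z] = 20*z^3 - 6*z^2 - 14*z + 1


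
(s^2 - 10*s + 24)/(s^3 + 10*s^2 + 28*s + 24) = (s^2 - 10*s + 24)/(s^3 + 10*s^2 + 28*s + 24)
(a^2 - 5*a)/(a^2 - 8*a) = (a - 5)/(a - 8)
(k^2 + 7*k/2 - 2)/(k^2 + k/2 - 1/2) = (k + 4)/(k + 1)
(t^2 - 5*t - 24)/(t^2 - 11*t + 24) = (t + 3)/(t - 3)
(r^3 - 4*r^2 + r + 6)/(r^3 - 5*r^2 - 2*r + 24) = (r^2 - r - 2)/(r^2 - 2*r - 8)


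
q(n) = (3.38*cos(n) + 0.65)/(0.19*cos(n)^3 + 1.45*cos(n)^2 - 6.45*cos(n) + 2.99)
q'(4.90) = 4.00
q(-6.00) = -2.29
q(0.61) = -2.81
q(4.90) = 0.70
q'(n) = (3.38*cos(n) + 0.65)*(0.57*sin(n)*cos(n)^2 + 2.9*sin(n)*cos(n) - 6.45*sin(n))/(0.19*cos(n)^3 + 1.45*cos(n)^2 - 6.45*cos(n) + 2.99)^2 - 3.38*sin(n)/(0.19*cos(n)^3 + 1.45*cos(n)^2 - 6.45*cos(n) + 2.99)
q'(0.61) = -3.28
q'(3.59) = 0.06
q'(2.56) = -0.08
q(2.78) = -0.25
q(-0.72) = -3.33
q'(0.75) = -8.47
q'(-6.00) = -0.63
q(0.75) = -3.55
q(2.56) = -0.23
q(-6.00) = -2.29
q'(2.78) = -0.04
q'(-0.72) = 6.71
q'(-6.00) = -0.63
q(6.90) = -2.83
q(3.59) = -0.24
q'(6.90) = -3.42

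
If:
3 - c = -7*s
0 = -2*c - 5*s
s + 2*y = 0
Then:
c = 15/19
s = -6/19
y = 3/19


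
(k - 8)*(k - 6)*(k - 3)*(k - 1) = k^4 - 18*k^3 + 107*k^2 - 234*k + 144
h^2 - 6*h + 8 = (h - 4)*(h - 2)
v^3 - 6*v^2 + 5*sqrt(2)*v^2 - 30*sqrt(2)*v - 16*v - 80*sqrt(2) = (v - 8)*(v + 2)*(v + 5*sqrt(2))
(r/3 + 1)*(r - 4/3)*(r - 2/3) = r^3/3 + r^2/3 - 46*r/27 + 8/9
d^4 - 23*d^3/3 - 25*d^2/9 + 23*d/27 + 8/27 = (d - 8)*(d - 1/3)*(d + 1/3)^2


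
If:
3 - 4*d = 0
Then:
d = 3/4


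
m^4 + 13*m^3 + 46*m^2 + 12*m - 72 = (m - 1)*(m + 2)*(m + 6)^2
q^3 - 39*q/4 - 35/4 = (q - 7/2)*(q + 1)*(q + 5/2)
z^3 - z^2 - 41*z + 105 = (z - 5)*(z - 3)*(z + 7)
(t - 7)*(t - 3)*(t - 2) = t^3 - 12*t^2 + 41*t - 42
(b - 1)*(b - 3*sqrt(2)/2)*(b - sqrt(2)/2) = b^3 - 2*sqrt(2)*b^2 - b^2 + 3*b/2 + 2*sqrt(2)*b - 3/2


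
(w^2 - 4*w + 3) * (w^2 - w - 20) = w^4 - 5*w^3 - 13*w^2 + 77*w - 60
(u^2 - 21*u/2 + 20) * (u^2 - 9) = u^4 - 21*u^3/2 + 11*u^2 + 189*u/2 - 180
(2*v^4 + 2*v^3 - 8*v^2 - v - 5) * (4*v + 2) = 8*v^5 + 12*v^4 - 28*v^3 - 20*v^2 - 22*v - 10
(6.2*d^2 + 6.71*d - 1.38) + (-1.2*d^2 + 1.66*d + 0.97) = 5.0*d^2 + 8.37*d - 0.41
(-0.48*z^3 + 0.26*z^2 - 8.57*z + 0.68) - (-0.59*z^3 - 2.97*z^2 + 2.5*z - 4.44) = 0.11*z^3 + 3.23*z^2 - 11.07*z + 5.12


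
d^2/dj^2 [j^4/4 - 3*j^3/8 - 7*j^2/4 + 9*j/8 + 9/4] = 3*j^2 - 9*j/4 - 7/2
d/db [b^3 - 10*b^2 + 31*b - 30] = 3*b^2 - 20*b + 31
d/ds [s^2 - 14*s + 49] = 2*s - 14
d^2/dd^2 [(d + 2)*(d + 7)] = 2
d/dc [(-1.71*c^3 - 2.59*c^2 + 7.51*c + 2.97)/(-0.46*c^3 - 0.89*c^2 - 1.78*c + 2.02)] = (-4.44089209850063e-16*c^5 + 0.330499999999999*c^4 + 12.9968*c^3 + 5.0301*c^2 - 5.177*c + 20.4568)/(0.2116*c^6 + 0.8188*c^5 + 2.4297*c^4 + 1.31*c^3 - 0.4272*c^2 - 7.1912*c + 4.0804)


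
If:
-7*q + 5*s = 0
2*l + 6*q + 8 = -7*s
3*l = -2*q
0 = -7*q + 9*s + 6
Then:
No Solution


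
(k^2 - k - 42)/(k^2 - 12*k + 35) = (k + 6)/(k - 5)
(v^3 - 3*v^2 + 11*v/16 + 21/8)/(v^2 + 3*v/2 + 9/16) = (4*v^2 - 15*v + 14)/(4*v + 3)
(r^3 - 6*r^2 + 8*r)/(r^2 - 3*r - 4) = r*(r - 2)/(r + 1)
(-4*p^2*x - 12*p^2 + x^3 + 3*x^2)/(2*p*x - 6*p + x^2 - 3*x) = (-2*p*x - 6*p + x^2 + 3*x)/(x - 3)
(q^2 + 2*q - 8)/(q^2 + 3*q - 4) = (q - 2)/(q - 1)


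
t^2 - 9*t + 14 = (t - 7)*(t - 2)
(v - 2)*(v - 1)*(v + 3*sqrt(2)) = v^3 - 3*v^2 + 3*sqrt(2)*v^2 - 9*sqrt(2)*v + 2*v + 6*sqrt(2)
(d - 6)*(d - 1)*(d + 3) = d^3 - 4*d^2 - 15*d + 18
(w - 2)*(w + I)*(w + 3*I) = w^3 - 2*w^2 + 4*I*w^2 - 3*w - 8*I*w + 6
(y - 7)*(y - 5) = y^2 - 12*y + 35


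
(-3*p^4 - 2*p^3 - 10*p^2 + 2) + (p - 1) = -3*p^4 - 2*p^3 - 10*p^2 + p + 1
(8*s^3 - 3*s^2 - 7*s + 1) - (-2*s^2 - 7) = 8*s^3 - s^2 - 7*s + 8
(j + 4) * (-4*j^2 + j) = -4*j^3 - 15*j^2 + 4*j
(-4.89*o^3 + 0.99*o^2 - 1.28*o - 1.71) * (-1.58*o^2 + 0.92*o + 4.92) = 7.7262*o^5 - 6.063*o^4 - 21.1256*o^3 + 6.395*o^2 - 7.8708*o - 8.4132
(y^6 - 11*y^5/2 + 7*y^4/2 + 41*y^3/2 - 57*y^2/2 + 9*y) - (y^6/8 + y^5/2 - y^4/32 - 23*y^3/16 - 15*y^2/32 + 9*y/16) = 7*y^6/8 - 6*y^5 + 113*y^4/32 + 351*y^3/16 - 897*y^2/32 + 135*y/16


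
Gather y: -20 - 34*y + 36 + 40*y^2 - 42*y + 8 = 40*y^2 - 76*y + 24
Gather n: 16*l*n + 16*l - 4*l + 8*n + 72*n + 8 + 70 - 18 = 12*l + n*(16*l + 80) + 60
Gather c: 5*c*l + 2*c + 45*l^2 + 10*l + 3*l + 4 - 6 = c*(5*l + 2) + 45*l^2 + 13*l - 2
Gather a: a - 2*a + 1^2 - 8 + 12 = 5 - a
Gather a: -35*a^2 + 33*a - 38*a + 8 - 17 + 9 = -35*a^2 - 5*a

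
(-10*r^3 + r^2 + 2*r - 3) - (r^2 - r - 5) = -10*r^3 + 3*r + 2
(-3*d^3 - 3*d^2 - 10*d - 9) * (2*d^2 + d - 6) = -6*d^5 - 9*d^4 - 5*d^3 - 10*d^2 + 51*d + 54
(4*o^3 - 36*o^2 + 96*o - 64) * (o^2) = 4*o^5 - 36*o^4 + 96*o^3 - 64*o^2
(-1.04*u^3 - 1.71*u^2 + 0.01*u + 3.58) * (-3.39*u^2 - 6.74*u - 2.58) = 3.5256*u^5 + 12.8065*u^4 + 14.1747*u^3 - 7.7918*u^2 - 24.155*u - 9.2364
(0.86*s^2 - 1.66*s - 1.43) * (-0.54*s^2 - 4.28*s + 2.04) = -0.4644*s^4 - 2.7844*s^3 + 9.6314*s^2 + 2.734*s - 2.9172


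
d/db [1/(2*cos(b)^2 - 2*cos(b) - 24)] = (2*cos(b) - 1)*sin(b)/(2*(sin(b)^2 + cos(b) + 11)^2)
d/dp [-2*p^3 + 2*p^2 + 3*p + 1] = -6*p^2 + 4*p + 3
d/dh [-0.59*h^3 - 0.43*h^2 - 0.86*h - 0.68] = -1.77*h^2 - 0.86*h - 0.86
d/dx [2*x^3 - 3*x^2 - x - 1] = 6*x^2 - 6*x - 1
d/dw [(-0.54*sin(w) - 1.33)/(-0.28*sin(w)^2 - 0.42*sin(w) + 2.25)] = (-0.7448*sin(w) + 0.0756*cos(2*w) - 1.8492)*cos(w)/(0.28*sin(w)^2 + 0.42*sin(w) - 2.25)^2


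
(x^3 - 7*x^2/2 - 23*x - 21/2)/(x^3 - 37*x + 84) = (2*x^3 - 7*x^2 - 46*x - 21)/(2*(x^3 - 37*x + 84))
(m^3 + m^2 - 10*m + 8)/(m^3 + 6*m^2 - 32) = (m - 1)/(m + 4)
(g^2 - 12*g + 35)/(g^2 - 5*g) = (g - 7)/g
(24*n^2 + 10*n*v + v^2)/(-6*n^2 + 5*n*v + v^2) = (4*n + v)/(-n + v)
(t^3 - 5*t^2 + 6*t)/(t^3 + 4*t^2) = (t^2 - 5*t + 6)/(t*(t + 4))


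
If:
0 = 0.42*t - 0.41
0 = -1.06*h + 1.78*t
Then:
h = 1.64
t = 0.98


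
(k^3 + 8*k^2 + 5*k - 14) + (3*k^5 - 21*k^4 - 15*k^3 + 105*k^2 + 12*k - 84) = 3*k^5 - 21*k^4 - 14*k^3 + 113*k^2 + 17*k - 98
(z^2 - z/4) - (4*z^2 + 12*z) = -3*z^2 - 49*z/4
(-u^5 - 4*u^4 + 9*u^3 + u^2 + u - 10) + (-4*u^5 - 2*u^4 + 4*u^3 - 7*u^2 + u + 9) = -5*u^5 - 6*u^4 + 13*u^3 - 6*u^2 + 2*u - 1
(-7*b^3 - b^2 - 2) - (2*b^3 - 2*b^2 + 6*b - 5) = -9*b^3 + b^2 - 6*b + 3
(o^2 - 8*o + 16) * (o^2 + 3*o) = o^4 - 5*o^3 - 8*o^2 + 48*o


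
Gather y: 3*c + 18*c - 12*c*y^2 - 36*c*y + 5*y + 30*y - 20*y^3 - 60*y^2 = 21*c - 20*y^3 + y^2*(-12*c - 60) + y*(35 - 36*c)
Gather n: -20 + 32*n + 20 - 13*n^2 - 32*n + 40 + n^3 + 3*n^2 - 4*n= n^3 - 10*n^2 - 4*n + 40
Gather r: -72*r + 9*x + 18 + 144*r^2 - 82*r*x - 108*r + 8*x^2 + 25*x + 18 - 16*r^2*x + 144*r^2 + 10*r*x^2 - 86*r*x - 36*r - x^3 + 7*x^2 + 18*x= r^2*(288 - 16*x) + r*(10*x^2 - 168*x - 216) - x^3 + 15*x^2 + 52*x + 36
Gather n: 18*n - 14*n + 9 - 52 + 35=4*n - 8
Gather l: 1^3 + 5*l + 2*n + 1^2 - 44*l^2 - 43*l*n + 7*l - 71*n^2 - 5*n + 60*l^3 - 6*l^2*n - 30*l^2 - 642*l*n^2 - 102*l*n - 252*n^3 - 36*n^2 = 60*l^3 + l^2*(-6*n - 74) + l*(-642*n^2 - 145*n + 12) - 252*n^3 - 107*n^2 - 3*n + 2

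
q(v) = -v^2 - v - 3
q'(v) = -2*v - 1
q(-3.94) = -14.58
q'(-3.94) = 6.88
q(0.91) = -4.74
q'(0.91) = -2.82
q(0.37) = -3.51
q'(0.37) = -1.74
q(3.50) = -18.75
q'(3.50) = -8.00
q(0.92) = -4.77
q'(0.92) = -2.84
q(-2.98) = -8.90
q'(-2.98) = 4.96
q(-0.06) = -2.94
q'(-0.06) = -0.88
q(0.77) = -4.36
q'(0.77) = -2.54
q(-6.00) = -33.00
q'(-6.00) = 11.00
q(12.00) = -159.00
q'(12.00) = -25.00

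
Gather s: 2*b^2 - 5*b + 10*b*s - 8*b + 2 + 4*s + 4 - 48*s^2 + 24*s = 2*b^2 - 13*b - 48*s^2 + s*(10*b + 28) + 6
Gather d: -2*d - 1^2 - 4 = -2*d - 5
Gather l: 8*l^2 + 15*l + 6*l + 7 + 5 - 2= 8*l^2 + 21*l + 10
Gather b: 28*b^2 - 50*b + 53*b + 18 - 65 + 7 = 28*b^2 + 3*b - 40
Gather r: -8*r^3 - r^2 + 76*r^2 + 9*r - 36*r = -8*r^3 + 75*r^2 - 27*r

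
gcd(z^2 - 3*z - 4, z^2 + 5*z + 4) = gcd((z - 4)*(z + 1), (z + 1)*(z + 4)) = z + 1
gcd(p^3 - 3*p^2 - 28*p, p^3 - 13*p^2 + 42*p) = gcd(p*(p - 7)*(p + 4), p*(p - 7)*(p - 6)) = p^2 - 7*p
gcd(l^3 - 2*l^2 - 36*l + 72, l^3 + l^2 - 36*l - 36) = l^2 - 36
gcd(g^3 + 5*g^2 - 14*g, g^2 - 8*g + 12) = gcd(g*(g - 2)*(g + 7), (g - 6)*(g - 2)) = g - 2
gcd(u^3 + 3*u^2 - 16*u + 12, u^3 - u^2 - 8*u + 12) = u - 2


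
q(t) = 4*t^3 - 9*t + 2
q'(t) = 12*t^2 - 9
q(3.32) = 118.50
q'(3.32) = 123.27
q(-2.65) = -48.59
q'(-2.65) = 75.27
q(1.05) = -2.82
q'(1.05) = 4.23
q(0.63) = -2.67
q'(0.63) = -4.24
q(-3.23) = -103.72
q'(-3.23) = 116.19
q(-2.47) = -36.05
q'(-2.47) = 64.21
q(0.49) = -1.94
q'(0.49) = -6.12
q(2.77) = 62.09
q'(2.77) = 83.07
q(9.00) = 2837.00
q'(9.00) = 963.00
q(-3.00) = -79.00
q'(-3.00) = 99.00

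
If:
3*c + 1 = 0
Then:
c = -1/3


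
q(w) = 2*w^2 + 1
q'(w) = 4*w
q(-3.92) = 31.73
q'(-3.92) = -15.68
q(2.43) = 12.81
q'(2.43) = 9.72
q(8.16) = 134.17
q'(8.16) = 32.64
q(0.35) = 1.24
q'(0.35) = 1.40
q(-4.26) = 37.30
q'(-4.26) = -17.04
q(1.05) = 3.20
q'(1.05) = 4.20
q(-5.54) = 62.38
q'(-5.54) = -22.16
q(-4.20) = 36.28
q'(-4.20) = -16.80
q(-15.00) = 451.00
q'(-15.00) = -60.00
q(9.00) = 163.00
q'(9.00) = 36.00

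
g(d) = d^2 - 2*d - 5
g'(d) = 2*d - 2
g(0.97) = -6.00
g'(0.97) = -0.06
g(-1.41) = -0.19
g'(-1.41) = -4.82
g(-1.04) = -1.84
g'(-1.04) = -4.08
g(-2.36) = 5.29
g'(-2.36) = -6.72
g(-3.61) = 15.25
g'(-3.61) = -9.22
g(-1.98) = 2.88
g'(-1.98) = -5.96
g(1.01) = -6.00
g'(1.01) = 0.02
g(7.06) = 30.72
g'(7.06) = 12.12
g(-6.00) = 43.00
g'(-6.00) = -14.00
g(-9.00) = 94.00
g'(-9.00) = -20.00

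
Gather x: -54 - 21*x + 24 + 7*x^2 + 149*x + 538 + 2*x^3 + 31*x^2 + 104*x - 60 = 2*x^3 + 38*x^2 + 232*x + 448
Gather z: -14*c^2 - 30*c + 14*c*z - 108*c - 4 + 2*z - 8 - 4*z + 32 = -14*c^2 - 138*c + z*(14*c - 2) + 20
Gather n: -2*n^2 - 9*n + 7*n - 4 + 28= -2*n^2 - 2*n + 24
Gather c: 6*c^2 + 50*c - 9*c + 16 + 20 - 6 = 6*c^2 + 41*c + 30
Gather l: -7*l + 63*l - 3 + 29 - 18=56*l + 8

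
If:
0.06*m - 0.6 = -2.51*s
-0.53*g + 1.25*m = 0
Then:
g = 23.5849056603774 - 98.6635220125786*s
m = 10.0 - 41.8333333333333*s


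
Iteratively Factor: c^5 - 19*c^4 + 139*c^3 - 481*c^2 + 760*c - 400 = (c - 4)*(c^4 - 15*c^3 + 79*c^2 - 165*c + 100) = (c - 4)*(c - 1)*(c^3 - 14*c^2 + 65*c - 100) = (c - 5)*(c - 4)*(c - 1)*(c^2 - 9*c + 20) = (c - 5)*(c - 4)^2*(c - 1)*(c - 5)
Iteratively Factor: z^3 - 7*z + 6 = (z + 3)*(z^2 - 3*z + 2) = (z - 2)*(z + 3)*(z - 1)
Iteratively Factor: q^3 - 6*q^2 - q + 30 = (q - 5)*(q^2 - q - 6) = (q - 5)*(q + 2)*(q - 3)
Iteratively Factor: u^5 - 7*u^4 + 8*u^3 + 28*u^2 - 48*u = (u - 4)*(u^4 - 3*u^3 - 4*u^2 + 12*u) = (u - 4)*(u - 3)*(u^3 - 4*u) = (u - 4)*(u - 3)*(u - 2)*(u^2 + 2*u) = (u - 4)*(u - 3)*(u - 2)*(u + 2)*(u)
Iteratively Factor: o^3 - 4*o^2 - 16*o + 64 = (o + 4)*(o^2 - 8*o + 16) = (o - 4)*(o + 4)*(o - 4)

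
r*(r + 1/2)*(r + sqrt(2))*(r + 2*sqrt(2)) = r^4 + r^3/2 + 3*sqrt(2)*r^3 + 3*sqrt(2)*r^2/2 + 4*r^2 + 2*r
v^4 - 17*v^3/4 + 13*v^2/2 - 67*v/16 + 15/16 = (v - 3/2)*(v - 5/4)*(v - 1)*(v - 1/2)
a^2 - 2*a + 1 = (a - 1)^2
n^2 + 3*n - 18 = (n - 3)*(n + 6)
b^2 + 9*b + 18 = (b + 3)*(b + 6)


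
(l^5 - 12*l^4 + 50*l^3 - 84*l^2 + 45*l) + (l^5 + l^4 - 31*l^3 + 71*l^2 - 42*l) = 2*l^5 - 11*l^4 + 19*l^3 - 13*l^2 + 3*l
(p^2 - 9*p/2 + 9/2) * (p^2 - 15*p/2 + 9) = p^4 - 12*p^3 + 189*p^2/4 - 297*p/4 + 81/2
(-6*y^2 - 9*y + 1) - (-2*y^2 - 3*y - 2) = -4*y^2 - 6*y + 3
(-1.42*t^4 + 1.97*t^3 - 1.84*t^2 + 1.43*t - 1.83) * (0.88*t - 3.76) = -1.2496*t^5 + 7.0728*t^4 - 9.0264*t^3 + 8.1768*t^2 - 6.9872*t + 6.8808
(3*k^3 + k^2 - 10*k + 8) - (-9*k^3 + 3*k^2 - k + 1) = 12*k^3 - 2*k^2 - 9*k + 7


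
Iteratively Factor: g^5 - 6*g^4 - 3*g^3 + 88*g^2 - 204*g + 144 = (g + 4)*(g^4 - 10*g^3 + 37*g^2 - 60*g + 36) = (g - 2)*(g + 4)*(g^3 - 8*g^2 + 21*g - 18) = (g - 3)*(g - 2)*(g + 4)*(g^2 - 5*g + 6) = (g - 3)^2*(g - 2)*(g + 4)*(g - 2)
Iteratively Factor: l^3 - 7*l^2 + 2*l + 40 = (l - 4)*(l^2 - 3*l - 10) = (l - 5)*(l - 4)*(l + 2)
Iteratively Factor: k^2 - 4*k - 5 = (k - 5)*(k + 1)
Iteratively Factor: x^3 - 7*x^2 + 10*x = (x)*(x^2 - 7*x + 10) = x*(x - 2)*(x - 5)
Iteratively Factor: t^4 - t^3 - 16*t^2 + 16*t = (t + 4)*(t^3 - 5*t^2 + 4*t) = (t - 4)*(t + 4)*(t^2 - t) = t*(t - 4)*(t + 4)*(t - 1)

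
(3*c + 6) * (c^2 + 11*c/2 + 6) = 3*c^3 + 45*c^2/2 + 51*c + 36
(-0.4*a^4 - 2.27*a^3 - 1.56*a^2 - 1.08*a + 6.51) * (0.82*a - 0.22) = -0.328*a^5 - 1.7734*a^4 - 0.7798*a^3 - 0.5424*a^2 + 5.5758*a - 1.4322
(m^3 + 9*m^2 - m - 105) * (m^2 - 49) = m^5 + 9*m^4 - 50*m^3 - 546*m^2 + 49*m + 5145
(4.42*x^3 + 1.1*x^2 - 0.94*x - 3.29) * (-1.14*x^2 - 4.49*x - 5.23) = -5.0388*x^5 - 21.0998*x^4 - 26.984*x^3 + 2.2182*x^2 + 19.6883*x + 17.2067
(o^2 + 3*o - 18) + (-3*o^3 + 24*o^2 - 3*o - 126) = -3*o^3 + 25*o^2 - 144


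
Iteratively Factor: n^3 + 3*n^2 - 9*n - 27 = (n - 3)*(n^2 + 6*n + 9) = (n - 3)*(n + 3)*(n + 3)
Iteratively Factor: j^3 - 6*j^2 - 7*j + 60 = (j + 3)*(j^2 - 9*j + 20) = (j - 5)*(j + 3)*(j - 4)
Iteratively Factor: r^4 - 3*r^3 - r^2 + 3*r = (r - 1)*(r^3 - 2*r^2 - 3*r) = (r - 3)*(r - 1)*(r^2 + r) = r*(r - 3)*(r - 1)*(r + 1)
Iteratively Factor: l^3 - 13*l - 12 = (l + 1)*(l^2 - l - 12) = (l - 4)*(l + 1)*(l + 3)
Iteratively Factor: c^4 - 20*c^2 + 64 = (c - 4)*(c^3 + 4*c^2 - 4*c - 16) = (c - 4)*(c - 2)*(c^2 + 6*c + 8) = (c - 4)*(c - 2)*(c + 2)*(c + 4)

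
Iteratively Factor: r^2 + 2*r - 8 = (r + 4)*(r - 2)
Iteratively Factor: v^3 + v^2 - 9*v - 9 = (v - 3)*(v^2 + 4*v + 3) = (v - 3)*(v + 1)*(v + 3)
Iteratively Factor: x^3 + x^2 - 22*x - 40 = (x - 5)*(x^2 + 6*x + 8) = (x - 5)*(x + 4)*(x + 2)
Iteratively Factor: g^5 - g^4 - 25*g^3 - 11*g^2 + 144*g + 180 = (g + 3)*(g^4 - 4*g^3 - 13*g^2 + 28*g + 60) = (g + 2)*(g + 3)*(g^3 - 6*g^2 - g + 30) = (g - 5)*(g + 2)*(g + 3)*(g^2 - g - 6) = (g - 5)*(g + 2)^2*(g + 3)*(g - 3)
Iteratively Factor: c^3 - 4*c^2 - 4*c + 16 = (c + 2)*(c^2 - 6*c + 8) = (c - 4)*(c + 2)*(c - 2)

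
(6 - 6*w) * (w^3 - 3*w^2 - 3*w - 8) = -6*w^4 + 24*w^3 + 30*w - 48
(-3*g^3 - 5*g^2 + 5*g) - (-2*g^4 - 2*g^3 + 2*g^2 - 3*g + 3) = 2*g^4 - g^3 - 7*g^2 + 8*g - 3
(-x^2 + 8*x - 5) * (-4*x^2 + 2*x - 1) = 4*x^4 - 34*x^3 + 37*x^2 - 18*x + 5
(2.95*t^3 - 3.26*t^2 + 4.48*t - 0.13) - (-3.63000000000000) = 2.95*t^3 - 3.26*t^2 + 4.48*t + 3.5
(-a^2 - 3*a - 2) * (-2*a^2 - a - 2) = 2*a^4 + 7*a^3 + 9*a^2 + 8*a + 4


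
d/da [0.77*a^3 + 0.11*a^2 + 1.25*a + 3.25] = 2.31*a^2 + 0.22*a + 1.25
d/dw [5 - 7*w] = -7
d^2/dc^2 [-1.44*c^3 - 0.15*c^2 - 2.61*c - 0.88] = -8.64*c - 0.3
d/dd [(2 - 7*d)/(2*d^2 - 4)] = (7*d^2 - 4*d + 14)/(2*(d^4 - 4*d^2 + 4))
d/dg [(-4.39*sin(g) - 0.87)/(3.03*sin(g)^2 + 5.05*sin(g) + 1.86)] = (13.3017*sin(g)^2 + 5.2722*sin(g) - 3.7719)*cos(g)/(9.1809*sin(g)^4 + 30.603*sin(g)^3 + 36.7741*sin(g)^2 + 18.786*sin(g) + 3.4596)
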